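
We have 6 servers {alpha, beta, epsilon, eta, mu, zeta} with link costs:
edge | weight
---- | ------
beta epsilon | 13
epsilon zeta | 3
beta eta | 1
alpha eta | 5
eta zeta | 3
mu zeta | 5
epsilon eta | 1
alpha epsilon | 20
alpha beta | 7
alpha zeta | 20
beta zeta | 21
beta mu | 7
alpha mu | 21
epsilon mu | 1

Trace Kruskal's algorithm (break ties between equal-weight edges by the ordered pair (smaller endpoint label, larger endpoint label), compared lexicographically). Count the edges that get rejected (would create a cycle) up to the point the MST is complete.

Kruskal's algorithm — process edges by increasing weight (ties by edge label):
beta eta (1): add — endpoints in different components.
epsilon eta (1): add — endpoints in different components.
epsilon mu (1): add — endpoints in different components.
epsilon zeta (3): add — endpoints in different components.
eta zeta (3): skip — eta and zeta already connected.
alpha eta (5): add — endpoints in different components.
Edges rejected before the tree was complete: 1.

1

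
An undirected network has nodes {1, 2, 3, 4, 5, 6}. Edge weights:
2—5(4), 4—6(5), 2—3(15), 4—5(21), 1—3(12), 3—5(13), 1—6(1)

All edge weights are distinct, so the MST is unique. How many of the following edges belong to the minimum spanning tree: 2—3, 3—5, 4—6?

Kruskal's algorithm — process edges by increasing weight (ties by edge label):
1—6 (1): add. Components now {1,6} {2} {3} {4} {5}
2—5 (4): add. Components now {1,6} {2,5} {3} {4}
4—6 (5): add. Components now {1,4,6} {2,5} {3}
1—3 (12): add. Components now {1,3,4,6} {2,5}
3—5 (13): add. Components now {1,2,3,4,5,6}
MST edge set: {1—6, 2—5, 4—6, 1—3, 3—5}.
Of the listed edges, {3—5, 4—6} are in the MST → 2.

2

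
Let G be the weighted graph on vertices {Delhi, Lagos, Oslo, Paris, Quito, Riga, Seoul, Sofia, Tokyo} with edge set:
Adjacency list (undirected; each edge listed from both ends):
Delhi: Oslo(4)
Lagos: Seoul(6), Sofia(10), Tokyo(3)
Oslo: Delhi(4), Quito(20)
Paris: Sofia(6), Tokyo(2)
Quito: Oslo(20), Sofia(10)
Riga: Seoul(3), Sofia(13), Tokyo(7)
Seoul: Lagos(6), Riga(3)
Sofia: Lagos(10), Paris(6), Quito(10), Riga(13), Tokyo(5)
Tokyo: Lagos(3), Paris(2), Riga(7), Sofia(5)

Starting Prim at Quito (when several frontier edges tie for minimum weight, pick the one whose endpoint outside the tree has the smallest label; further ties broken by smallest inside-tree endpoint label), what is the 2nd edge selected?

Prim's algorithm from Quito:
Step 1: cheapest edge leaving the tree is Quito-Sofia (10); add Sofia.
Step 2: cheapest edge leaving the tree is Sofia-Tokyo (5); add Tokyo.
Step 3: cheapest edge leaving the tree is Paris-Tokyo (2); add Paris.
Step 4: cheapest edge leaving the tree is Lagos-Tokyo (3); add Lagos.
Step 5: cheapest edge leaving the tree is Lagos-Seoul (6); add Seoul.
Step 6: cheapest edge leaving the tree is Riga-Seoul (3); add Riga.
Step 7: cheapest edge leaving the tree is Oslo-Quito (20); add Oslo.
Step 8: cheapest edge leaving the tree is Delhi-Oslo (4); add Delhi.
The 2nd edge added is Sofia-Tokyo.

Sofia-Tokyo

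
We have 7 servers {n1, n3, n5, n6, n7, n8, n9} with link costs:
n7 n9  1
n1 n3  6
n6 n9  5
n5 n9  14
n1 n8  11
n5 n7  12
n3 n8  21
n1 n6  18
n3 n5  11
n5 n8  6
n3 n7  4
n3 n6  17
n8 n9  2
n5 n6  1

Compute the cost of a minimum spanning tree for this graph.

Kruskal: consider edges lightest-first.
n5 n6 (1): add. Components now {n9} {n1} {n5,n6} {n8} {n7} {n3}
n7 n9 (1): add. Components now {n7,n9} {n1} {n5,n6} {n8} {n3}
n8 n9 (2): add. Components now {n7,n8,n9} {n1} {n5,n6} {n3}
n3 n7 (4): add. Components now {n3,n7,n8,n9} {n1} {n5,n6}
n6 n9 (5): add. Components now {n3,n5,n6,n7,n8,n9} {n1}
n1 n3 (6): add. Components now {n1,n3,n5,n6,n7,n8,n9}
MST edges: n5 n6, n7 n9, n8 n9, n3 n7, n6 n9, n1 n3; total weight 1+1+2+4+5+6 = 19.

19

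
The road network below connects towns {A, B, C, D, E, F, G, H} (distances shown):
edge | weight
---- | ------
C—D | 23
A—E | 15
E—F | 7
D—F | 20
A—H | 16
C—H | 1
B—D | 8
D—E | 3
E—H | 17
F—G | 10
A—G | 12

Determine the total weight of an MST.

57

Kruskal: consider edges lightest-first.
C—H (1): add — endpoints in different components.
D—E (3): add — endpoints in different components.
E—F (7): add — endpoints in different components.
B—D (8): add — endpoints in different components.
F—G (10): add — endpoints in different components.
A—G (12): add — endpoints in different components.
A—E (15): skip — A and E already connected.
A—H (16): add — endpoints in different components.
MST edges: C—H, D—E, E—F, B—D, F—G, A—G, A—H; total weight 1+3+7+8+10+12+16 = 57.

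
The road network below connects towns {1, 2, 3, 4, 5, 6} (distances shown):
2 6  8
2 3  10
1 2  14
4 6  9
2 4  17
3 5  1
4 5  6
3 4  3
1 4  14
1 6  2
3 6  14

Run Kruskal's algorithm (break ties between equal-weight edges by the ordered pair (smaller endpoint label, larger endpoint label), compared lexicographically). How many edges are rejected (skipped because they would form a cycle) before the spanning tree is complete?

1

Sort edges by weight, then run Kruskal:
3 5 (1): add. Components now {1} {2} {3,5} {4} {6}
1 6 (2): add. Components now {1,6} {2} {3,5} {4}
3 4 (3): add. Components now {1,6} {2} {3,4,5}
4 5 (6): skip — 4 and 5 already connected.
2 6 (8): add. Components now {1,2,6} {3,4,5}
4 6 (9): add. Components now {1,2,3,4,5,6}
Edges rejected before the tree was complete: 1.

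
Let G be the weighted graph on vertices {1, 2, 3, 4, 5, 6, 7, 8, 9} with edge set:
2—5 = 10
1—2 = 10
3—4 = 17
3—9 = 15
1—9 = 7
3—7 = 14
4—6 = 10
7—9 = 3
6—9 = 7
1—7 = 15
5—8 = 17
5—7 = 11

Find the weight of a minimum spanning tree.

78

Kruskal's algorithm — process edges by increasing weight (ties by edge label):
7—9 (3): add — endpoints in different components.
1—9 (7): add — endpoints in different components.
6—9 (7): add — endpoints in different components.
1—2 (10): add — endpoints in different components.
2—5 (10): add — endpoints in different components.
4—6 (10): add — endpoints in different components.
5—7 (11): skip — 5 and 7 already connected.
3—7 (14): add — endpoints in different components.
1—7 (15): skip — 1 and 7 already connected.
3—9 (15): skip — 3 and 9 already connected.
3—4 (17): skip — 3 and 4 already connected.
5—8 (17): add — endpoints in different components.
MST edges: 7—9, 1—9, 6—9, 1—2, 2—5, 4—6, 3—7, 5—8; total weight 3+7+7+10+10+10+14+17 = 78.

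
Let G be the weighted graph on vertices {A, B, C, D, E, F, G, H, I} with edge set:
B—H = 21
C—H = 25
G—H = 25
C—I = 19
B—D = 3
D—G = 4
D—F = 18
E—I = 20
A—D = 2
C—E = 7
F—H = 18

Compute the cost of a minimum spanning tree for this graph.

Kruskal: consider edges lightest-first.
A—D (2): add — endpoints in different components.
B—D (3): add — endpoints in different components.
D—G (4): add — endpoints in different components.
C—E (7): add — endpoints in different components.
D—F (18): add — endpoints in different components.
F—H (18): add — endpoints in different components.
C—I (19): add — endpoints in different components.
E—I (20): skip — E and I already connected.
B—H (21): skip — B and H already connected.
C—H (25): add — endpoints in different components.
MST edges: A—D, B—D, D—G, C—E, D—F, F—H, C—I, C—H; total weight 2+3+4+7+18+18+19+25 = 96.

96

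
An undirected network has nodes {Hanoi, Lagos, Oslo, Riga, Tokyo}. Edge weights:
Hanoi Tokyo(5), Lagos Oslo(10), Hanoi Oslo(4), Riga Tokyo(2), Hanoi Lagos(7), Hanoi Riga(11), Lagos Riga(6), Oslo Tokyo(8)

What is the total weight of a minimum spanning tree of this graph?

Prim's algorithm from Riga:
Step 1: cheapest edge leaving the tree is Riga Tokyo (2); add Tokyo.
Step 2: cheapest edge leaving the tree is Hanoi Tokyo (5); add Hanoi.
Step 3: cheapest edge leaving the tree is Hanoi Oslo (4); add Oslo.
Step 4: cheapest edge leaving the tree is Lagos Riga (6); add Lagos.
MST edges: Riga Tokyo, Hanoi Tokyo, Hanoi Oslo, Lagos Riga; total weight 2+5+4+6 = 17.

17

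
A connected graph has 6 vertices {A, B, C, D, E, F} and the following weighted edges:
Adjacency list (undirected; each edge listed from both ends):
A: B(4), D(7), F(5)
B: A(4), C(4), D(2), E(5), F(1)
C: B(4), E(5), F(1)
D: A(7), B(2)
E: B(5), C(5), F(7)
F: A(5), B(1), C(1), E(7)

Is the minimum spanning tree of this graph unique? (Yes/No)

Kruskal's algorithm — process edges by increasing weight (ties by edge label):
B-F (1): add. Components now {A} {B,F} {C} {D} {E}
C-F (1): add. Components now {A} {B,C,F} {D} {E}
B-D (2): add. Components now {A} {B,C,D,F} {E}
A-B (4): add. Components now {A,B,C,D,F} {E}
B-C (4): skip — B and C already connected.
A-F (5): skip — A and F already connected.
B-E (5): add. Components now {A,B,C,D,E,F}
Non-tree edge C-E has weight 5, equal to the heaviest edge on its tree cycle — swapping gives another MST of the same weight. Not unique.

No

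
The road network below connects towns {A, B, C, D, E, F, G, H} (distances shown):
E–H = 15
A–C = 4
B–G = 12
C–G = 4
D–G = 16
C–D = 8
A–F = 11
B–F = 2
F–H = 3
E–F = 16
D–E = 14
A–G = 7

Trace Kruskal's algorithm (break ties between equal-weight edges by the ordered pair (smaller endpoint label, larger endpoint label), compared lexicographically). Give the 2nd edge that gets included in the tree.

F-H

Kruskal's algorithm — process edges by increasing weight (ties by edge label):
B–F (2): add — endpoints in different components.
F–H (3): add — endpoints in different components.
A–C (4): add — endpoints in different components.
C–G (4): add — endpoints in different components.
A–G (7): skip — A and G already connected.
C–D (8): add — endpoints in different components.
A–F (11): add — endpoints in different components.
B–G (12): skip — B and G already connected.
D–E (14): add — endpoints in different components.
The 2nd edge added is F–H.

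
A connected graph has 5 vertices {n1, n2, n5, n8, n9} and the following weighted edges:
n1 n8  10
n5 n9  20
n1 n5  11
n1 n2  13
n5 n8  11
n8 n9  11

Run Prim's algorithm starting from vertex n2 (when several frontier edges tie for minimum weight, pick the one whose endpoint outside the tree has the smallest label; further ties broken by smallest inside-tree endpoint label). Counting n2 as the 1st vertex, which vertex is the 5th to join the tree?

n9

Grow the tree from n2 using Prim:
Step 1: frontier [n1 n2 13] → take n1 n2 (13); add n1.
Step 2: frontier [n1 n8 10, n1 n5 11] → take n1 n8 (10); add n8.
Step 3: frontier [n1 n5 11, n5 n8 11, n8 n9 11] → take n1 n5 (11); add n5.
Step 4: frontier [n5 n9 20, n8 n9 11] → take n8 n9 (11); add n9.
Vertex order: n2, n1, n8, n5, n9. The 5th vertex is n9.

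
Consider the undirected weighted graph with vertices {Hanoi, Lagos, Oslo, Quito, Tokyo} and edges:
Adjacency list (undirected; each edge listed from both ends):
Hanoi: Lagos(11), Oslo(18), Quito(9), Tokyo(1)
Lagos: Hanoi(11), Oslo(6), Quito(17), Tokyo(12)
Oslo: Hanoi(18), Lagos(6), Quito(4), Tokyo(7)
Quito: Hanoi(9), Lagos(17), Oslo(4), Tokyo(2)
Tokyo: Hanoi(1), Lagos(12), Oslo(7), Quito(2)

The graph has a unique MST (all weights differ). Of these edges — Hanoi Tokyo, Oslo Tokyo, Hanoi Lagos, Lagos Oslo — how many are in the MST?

2

Kruskal: consider edges lightest-first.
Hanoi Tokyo (1): add — endpoints in different components.
Quito Tokyo (2): add — endpoints in different components.
Oslo Quito (4): add — endpoints in different components.
Lagos Oslo (6): add — endpoints in different components.
MST edge set: {Hanoi Tokyo, Quito Tokyo, Oslo Quito, Lagos Oslo}.
Of the listed edges, {Hanoi Tokyo, Lagos Oslo} are in the MST → 2.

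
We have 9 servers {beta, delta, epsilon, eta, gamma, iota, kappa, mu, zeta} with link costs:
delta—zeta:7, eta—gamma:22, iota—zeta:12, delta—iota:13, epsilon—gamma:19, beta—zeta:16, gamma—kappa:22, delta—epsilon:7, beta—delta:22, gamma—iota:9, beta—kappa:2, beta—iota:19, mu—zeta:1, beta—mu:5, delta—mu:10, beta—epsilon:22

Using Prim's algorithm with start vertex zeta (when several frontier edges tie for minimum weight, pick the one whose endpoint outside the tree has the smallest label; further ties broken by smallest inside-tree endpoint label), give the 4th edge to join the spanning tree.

Prim, starting at zeta.
Step 1: cheapest edge leaving the tree is mu—zeta (1); add mu.
Step 2: cheapest edge leaving the tree is beta—mu (5); add beta.
Step 3: cheapest edge leaving the tree is beta—kappa (2); add kappa.
Step 4: cheapest edge leaving the tree is delta—zeta (7); add delta.
Step 5: cheapest edge leaving the tree is delta—epsilon (7); add epsilon.
Step 6: cheapest edge leaving the tree is iota—zeta (12); add iota.
Step 7: cheapest edge leaving the tree is gamma—iota (9); add gamma.
Step 8: cheapest edge leaving the tree is eta—gamma (22); add eta.
The 4th edge added is delta—zeta.

delta-zeta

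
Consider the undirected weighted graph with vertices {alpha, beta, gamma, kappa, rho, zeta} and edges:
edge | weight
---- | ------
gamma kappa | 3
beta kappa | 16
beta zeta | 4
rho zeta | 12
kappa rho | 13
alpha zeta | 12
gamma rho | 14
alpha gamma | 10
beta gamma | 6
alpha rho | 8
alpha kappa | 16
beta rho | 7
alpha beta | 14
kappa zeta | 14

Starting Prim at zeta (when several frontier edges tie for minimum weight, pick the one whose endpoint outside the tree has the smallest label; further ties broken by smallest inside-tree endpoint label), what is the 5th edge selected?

alpha-rho

Prim, starting at zeta.
Step 1: cheapest edge leaving the tree is beta zeta (4); add beta.
Step 2: cheapest edge leaving the tree is beta gamma (6); add gamma.
Step 3: cheapest edge leaving the tree is gamma kappa (3); add kappa.
Step 4: cheapest edge leaving the tree is beta rho (7); add rho.
Step 5: cheapest edge leaving the tree is alpha rho (8); add alpha.
The 5th edge added is alpha rho.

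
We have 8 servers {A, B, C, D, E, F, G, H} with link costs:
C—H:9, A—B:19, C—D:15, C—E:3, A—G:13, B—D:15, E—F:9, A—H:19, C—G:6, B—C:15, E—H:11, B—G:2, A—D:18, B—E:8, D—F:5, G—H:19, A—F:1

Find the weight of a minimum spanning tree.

35

Kruskal: consider edges lightest-first.
A—F (1): add — endpoints in different components.
B—G (2): add — endpoints in different components.
C—E (3): add — endpoints in different components.
D—F (5): add — endpoints in different components.
C—G (6): add — endpoints in different components.
B—E (8): skip — B and E already connected.
C—H (9): add — endpoints in different components.
E—F (9): add — endpoints in different components.
MST edges: A—F, B—G, C—E, D—F, C—G, C—H, E—F; total weight 1+2+3+5+6+9+9 = 35.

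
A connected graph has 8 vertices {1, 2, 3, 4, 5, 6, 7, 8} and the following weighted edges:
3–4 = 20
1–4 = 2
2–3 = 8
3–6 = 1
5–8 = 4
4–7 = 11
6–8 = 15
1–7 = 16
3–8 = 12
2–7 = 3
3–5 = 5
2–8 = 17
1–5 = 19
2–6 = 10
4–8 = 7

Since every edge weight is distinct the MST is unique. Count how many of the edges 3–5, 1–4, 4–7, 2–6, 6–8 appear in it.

Kruskal: consider edges lightest-first.
3–6 (1): add — endpoints in different components.
1–4 (2): add — endpoints in different components.
2–7 (3): add — endpoints in different components.
5–8 (4): add — endpoints in different components.
3–5 (5): add — endpoints in different components.
4–8 (7): add — endpoints in different components.
2–3 (8): add — endpoints in different components.
MST edge set: {3–6, 1–4, 2–7, 5–8, 3–5, 4–8, 2–3}.
Of the listed edges, {3–5, 1–4} are in the MST → 2.

2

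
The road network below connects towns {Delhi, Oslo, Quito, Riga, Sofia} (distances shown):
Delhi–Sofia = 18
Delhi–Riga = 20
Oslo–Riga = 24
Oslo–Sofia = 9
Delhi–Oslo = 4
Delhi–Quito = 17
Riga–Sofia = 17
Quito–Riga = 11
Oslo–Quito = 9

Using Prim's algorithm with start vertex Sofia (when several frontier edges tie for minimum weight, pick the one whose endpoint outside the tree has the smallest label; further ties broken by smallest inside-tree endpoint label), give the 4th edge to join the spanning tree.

Prim's algorithm from Sofia:
Step 1: frontier [Oslo–Sofia 9, Riga–Sofia 17, Delhi–Sofia 18] → take Oslo–Sofia (9); add Oslo.
Step 2: frontier [Delhi–Oslo 4, Oslo–Quito 9, Oslo–Riga 24, Riga–Sofia 17, Delhi–Sofia 18] → take Delhi–Oslo (4); add Delhi.
Step 3: frontier [Delhi–Quito 17, Delhi–Riga 20, Oslo–Quito 9, Oslo–Riga 24, Riga–Sofia 17] → take Oslo–Quito (9); add Quito.
Step 4: frontier [Delhi–Riga 20, Oslo–Riga 24, Quito–Riga 11, Riga–Sofia 17] → take Quito–Riga (11); add Riga.
The 4th edge added is Quito–Riga.

Quito-Riga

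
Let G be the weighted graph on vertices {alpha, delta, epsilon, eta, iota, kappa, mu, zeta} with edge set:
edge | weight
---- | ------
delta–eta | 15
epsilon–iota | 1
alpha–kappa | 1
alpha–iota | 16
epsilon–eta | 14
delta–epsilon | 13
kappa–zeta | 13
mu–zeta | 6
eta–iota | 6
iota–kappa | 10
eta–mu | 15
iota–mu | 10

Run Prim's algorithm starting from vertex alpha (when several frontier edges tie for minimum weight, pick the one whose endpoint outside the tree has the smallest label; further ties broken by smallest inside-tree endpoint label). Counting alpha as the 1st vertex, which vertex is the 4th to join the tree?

epsilon

Prim's algorithm from alpha:
Step 1: cheapest edge leaving the tree is alpha–kappa (1); add kappa.
Step 2: cheapest edge leaving the tree is iota–kappa (10); add iota.
Step 3: cheapest edge leaving the tree is epsilon–iota (1); add epsilon.
Step 4: cheapest edge leaving the tree is eta–iota (6); add eta.
Step 5: cheapest edge leaving the tree is iota–mu (10); add mu.
Step 6: cheapest edge leaving the tree is mu–zeta (6); add zeta.
Step 7: cheapest edge leaving the tree is delta–epsilon (13); add delta.
Vertex order: alpha, kappa, iota, epsilon, eta, mu, zeta, delta. The 4th vertex is epsilon.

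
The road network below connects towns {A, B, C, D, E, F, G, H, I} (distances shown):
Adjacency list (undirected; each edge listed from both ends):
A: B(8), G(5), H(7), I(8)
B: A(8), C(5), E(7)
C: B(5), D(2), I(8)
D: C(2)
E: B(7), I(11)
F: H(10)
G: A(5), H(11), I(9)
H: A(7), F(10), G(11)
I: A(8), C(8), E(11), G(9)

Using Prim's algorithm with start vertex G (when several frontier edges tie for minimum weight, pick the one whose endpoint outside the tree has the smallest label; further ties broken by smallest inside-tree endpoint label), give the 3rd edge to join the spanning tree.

Grow the tree from G using Prim:
Step 1: frontier [A–G 5, G–I 9, G–H 11] → take A–G (5); add A.
Step 2: frontier [A–H 7, A–B 8, A–I 8, G–I 9, G–H 11] → take A–H (7); add H.
Step 3: frontier [A–B 8, A–I 8, G–I 9, F–H 10] → take A–B (8); add B.
Step 4: frontier [A–I 8, B–C 5, B–E 7, G–I 9, F–H 10] → take B–C (5); add C.
Step 5: frontier [A–I 8, B–E 7, C–D 2, C–I 8, G–I 9, F–H 10] → take C–D (2); add D.
Step 6: frontier [A–I 8, B–E 7, C–I 8, G–I 9, F–H 10] → take B–E (7); add E.
Step 7: frontier [A–I 8, C–I 8, E–I 11, G–I 9, F–H 10] → take A–I (8); add I.
Step 8: frontier [F–H 10] → take F–H (10); add F.
The 3rd edge added is A–B.

A-B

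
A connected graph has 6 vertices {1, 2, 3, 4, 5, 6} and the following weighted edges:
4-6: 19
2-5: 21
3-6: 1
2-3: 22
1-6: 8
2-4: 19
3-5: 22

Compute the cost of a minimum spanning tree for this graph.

Kruskal's algorithm — process edges by increasing weight (ties by edge label):
3-6 (1): add. Components now {1} {2} {3,6} {4} {5}
1-6 (8): add. Components now {1,3,6} {2} {4} {5}
2-4 (19): add. Components now {1,3,6} {2,4} {5}
4-6 (19): add. Components now {1,2,3,4,6} {5}
2-5 (21): add. Components now {1,2,3,4,5,6}
MST edges: 3-6, 1-6, 2-4, 4-6, 2-5; total weight 1+8+19+19+21 = 68.

68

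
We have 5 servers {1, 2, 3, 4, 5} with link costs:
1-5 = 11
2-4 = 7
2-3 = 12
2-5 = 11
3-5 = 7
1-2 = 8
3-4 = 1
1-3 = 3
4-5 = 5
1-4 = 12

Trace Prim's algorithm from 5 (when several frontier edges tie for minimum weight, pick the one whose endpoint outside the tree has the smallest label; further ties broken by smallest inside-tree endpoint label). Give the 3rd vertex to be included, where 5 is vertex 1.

3

Prim's algorithm from 5:
Step 1: frontier [4-5 5, 3-5 7, 1-5 11, 2-5 11] → take 4-5 (5); add 4.
Step 2: frontier [3-4 1, 2-4 7, 1-4 12, 3-5 7, 1-5 11, 2-5 11] → take 3-4 (1); add 3.
Step 3: frontier [1-3 3, 2-3 12, 2-4 7, 1-4 12, 1-5 11, 2-5 11] → take 1-3 (3); add 1.
Step 4: frontier [1-2 8, 2-3 12, 2-4 7, 2-5 11] → take 2-4 (7); add 2.
Vertex order: 5, 4, 3, 1, 2. The 3rd vertex is 3.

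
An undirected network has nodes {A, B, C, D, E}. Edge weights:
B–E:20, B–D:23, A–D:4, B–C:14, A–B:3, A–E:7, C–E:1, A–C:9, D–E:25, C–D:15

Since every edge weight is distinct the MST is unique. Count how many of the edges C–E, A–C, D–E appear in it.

1

Sort edges by weight, then run Kruskal:
C–E (1): add — endpoints in different components.
A–B (3): add — endpoints in different components.
A–D (4): add — endpoints in different components.
A–E (7): add — endpoints in different components.
MST edge set: {C–E, A–B, A–D, A–E}.
Of the listed edges, {C–E} are in the MST → 1.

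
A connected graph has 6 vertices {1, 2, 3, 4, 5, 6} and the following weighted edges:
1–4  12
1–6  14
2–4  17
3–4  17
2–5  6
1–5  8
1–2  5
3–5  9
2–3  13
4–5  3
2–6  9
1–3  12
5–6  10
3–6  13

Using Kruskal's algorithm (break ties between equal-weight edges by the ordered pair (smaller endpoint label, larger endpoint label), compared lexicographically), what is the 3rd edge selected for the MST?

Kruskal's algorithm — process edges by increasing weight (ties by edge label):
4–5 (3): add — endpoints in different components.
1–2 (5): add — endpoints in different components.
2–5 (6): add — endpoints in different components.
1–5 (8): skip — 1 and 5 already connected.
2–6 (9): add — endpoints in different components.
3–5 (9): add — endpoints in different components.
The 3rd edge added is 2–5.

2-5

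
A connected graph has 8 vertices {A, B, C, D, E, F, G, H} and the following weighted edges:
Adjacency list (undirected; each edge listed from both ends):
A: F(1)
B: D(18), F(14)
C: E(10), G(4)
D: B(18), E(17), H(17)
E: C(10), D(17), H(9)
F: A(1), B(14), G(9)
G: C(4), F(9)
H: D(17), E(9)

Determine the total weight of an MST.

Kruskal: consider edges lightest-first.
A–F (1): add — endpoints in different components.
C–G (4): add — endpoints in different components.
E–H (9): add — endpoints in different components.
F–G (9): add — endpoints in different components.
C–E (10): add — endpoints in different components.
B–F (14): add — endpoints in different components.
D–E (17): add — endpoints in different components.
MST edges: A–F, C–G, E–H, F–G, C–E, B–F, D–E; total weight 1+4+9+9+10+14+17 = 64.

64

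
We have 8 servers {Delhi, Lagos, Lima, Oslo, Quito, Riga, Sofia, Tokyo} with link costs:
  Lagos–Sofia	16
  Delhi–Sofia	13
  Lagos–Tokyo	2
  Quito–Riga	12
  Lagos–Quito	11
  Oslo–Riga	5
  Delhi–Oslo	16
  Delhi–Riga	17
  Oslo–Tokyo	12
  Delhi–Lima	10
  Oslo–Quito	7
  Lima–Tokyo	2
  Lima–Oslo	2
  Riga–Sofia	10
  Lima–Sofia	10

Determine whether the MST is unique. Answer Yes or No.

No

Kruskal's algorithm — process edges by increasing weight (ties by edge label):
Lagos–Tokyo (2): add — endpoints in different components.
Lima–Oslo (2): add — endpoints in different components.
Lima–Tokyo (2): add — endpoints in different components.
Oslo–Riga (5): add — endpoints in different components.
Oslo–Quito (7): add — endpoints in different components.
Delhi–Lima (10): add — endpoints in different components.
Lima–Sofia (10): add — endpoints in different components.
Non-tree edge Riga–Sofia has weight 10, equal to the heaviest edge on its tree cycle — swapping gives another MST of the same weight. Not unique.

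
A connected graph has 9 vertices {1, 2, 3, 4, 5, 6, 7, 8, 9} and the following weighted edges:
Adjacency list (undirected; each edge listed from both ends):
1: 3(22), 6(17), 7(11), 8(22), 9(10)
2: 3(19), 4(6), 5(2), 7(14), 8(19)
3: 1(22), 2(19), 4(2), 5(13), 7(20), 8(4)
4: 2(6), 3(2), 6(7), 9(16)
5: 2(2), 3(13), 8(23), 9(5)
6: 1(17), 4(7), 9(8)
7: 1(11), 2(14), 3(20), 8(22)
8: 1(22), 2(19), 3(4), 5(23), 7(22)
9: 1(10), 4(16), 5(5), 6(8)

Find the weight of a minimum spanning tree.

47

Grow the tree from 7 using Prim:
Step 1: cheapest edge leaving the tree is 1–7 (11); add 1.
Step 2: cheapest edge leaving the tree is 1–9 (10); add 9.
Step 3: cheapest edge leaving the tree is 5–9 (5); add 5.
Step 4: cheapest edge leaving the tree is 2–5 (2); add 2.
Step 5: cheapest edge leaving the tree is 2–4 (6); add 4.
Step 6: cheapest edge leaving the tree is 3–4 (2); add 3.
Step 7: cheapest edge leaving the tree is 3–8 (4); add 8.
Step 8: cheapest edge leaving the tree is 4–6 (7); add 6.
MST edges: 1–7, 1–9, 5–9, 2–5, 2–4, 3–4, 3–8, 4–6; total weight 11+10+5+2+6+2+4+7 = 47.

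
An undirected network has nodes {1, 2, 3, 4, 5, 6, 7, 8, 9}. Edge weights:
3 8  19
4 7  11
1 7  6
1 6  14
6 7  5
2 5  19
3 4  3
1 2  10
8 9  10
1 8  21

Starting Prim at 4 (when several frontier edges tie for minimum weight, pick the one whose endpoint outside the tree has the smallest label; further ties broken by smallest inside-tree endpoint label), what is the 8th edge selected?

Grow the tree from 4 using Prim:
Step 1: cheapest edge leaving the tree is 3 4 (3); add 3.
Step 2: cheapest edge leaving the tree is 4 7 (11); add 7.
Step 3: cheapest edge leaving the tree is 6 7 (5); add 6.
Step 4: cheapest edge leaving the tree is 1 7 (6); add 1.
Step 5: cheapest edge leaving the tree is 1 2 (10); add 2.
Step 6: cheapest edge leaving the tree is 2 5 (19); add 5.
Step 7: cheapest edge leaving the tree is 3 8 (19); add 8.
Step 8: cheapest edge leaving the tree is 8 9 (10); add 9.
The 8th edge added is 8 9.

8-9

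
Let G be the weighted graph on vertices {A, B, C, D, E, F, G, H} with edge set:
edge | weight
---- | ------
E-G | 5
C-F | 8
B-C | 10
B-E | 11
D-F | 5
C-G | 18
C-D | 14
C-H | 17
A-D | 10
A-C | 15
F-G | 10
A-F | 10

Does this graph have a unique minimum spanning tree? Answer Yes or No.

Kruskal: consider edges lightest-first.
D-F (5): add — endpoints in different components.
E-G (5): add — endpoints in different components.
C-F (8): add — endpoints in different components.
A-D (10): add — endpoints in different components.
A-F (10): skip — A and F already connected.
B-C (10): add — endpoints in different components.
F-G (10): add — endpoints in different components.
B-E (11): skip — B and E already connected.
C-D (14): skip — C and D already connected.
A-C (15): skip — A and C already connected.
C-H (17): add — endpoints in different components.
Non-tree edge A-F has weight 10, equal to the heaviest edge on its tree cycle — swapping gives another MST of the same weight. Not unique.

No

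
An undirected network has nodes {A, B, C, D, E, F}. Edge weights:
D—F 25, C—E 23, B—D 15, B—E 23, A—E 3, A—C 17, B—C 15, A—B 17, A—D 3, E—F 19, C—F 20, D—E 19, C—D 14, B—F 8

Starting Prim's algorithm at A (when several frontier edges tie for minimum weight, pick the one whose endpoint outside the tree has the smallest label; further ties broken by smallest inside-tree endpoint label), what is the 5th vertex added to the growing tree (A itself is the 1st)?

B

Grow the tree from A using Prim:
Step 1: frontier [A—D 3, A—E 3, A—B 17, A—C 17] → take A—D (3); add D.
Step 2: frontier [A—E 3, A—B 17, A—C 17, C—D 14, B—D 15, D—E 19, D—F 25] → take A—E (3); add E.
Step 3: frontier [A—B 17, A—C 17, C—D 14, B—D 15, D—F 25, E—F 19, B—E 23, C—E 23] → take C—D (14); add C.
Step 4: frontier [A—B 17, B—C 15, C—F 20, B—D 15, D—F 25, E—F 19, B—E 23] → take B—C (15); add B.
Step 5: frontier [B—F 8, C—F 20, D—F 25, E—F 19] → take B—F (8); add F.
Vertex order: A, D, E, C, B, F. The 5th vertex is B.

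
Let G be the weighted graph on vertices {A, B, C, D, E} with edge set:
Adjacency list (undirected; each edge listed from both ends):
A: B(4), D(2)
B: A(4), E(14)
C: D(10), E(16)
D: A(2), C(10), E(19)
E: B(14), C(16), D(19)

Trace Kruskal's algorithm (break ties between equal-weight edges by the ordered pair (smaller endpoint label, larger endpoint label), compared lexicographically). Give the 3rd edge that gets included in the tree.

C-D

Kruskal's algorithm — process edges by increasing weight (ties by edge label):
A–D (2): add — endpoints in different components.
A–B (4): add — endpoints in different components.
C–D (10): add — endpoints in different components.
B–E (14): add — endpoints in different components.
The 3rd edge added is C–D.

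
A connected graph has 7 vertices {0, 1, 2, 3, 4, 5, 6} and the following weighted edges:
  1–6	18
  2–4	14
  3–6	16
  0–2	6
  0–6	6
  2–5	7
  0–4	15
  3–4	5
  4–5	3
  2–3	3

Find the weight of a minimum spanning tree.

Sort edges by weight, then run Kruskal:
2–3 (3): add. Components now {0} {1} {2,3} {4} {5} {6}
4–5 (3): add. Components now {0} {1} {2,3} {4,5} {6}
3–4 (5): add. Components now {0} {1} {2,3,4,5} {6}
0–2 (6): add. Components now {0,2,3,4,5} {1} {6}
0–6 (6): add. Components now {0,2,3,4,5,6} {1}
2–5 (7): skip — 2 and 5 already connected.
2–4 (14): skip — 2 and 4 already connected.
0–4 (15): skip — 0 and 4 already connected.
3–6 (16): skip — 3 and 6 already connected.
1–6 (18): add. Components now {0,1,2,3,4,5,6}
MST edges: 2–3, 4–5, 3–4, 0–2, 0–6, 1–6; total weight 3+3+5+6+6+18 = 41.

41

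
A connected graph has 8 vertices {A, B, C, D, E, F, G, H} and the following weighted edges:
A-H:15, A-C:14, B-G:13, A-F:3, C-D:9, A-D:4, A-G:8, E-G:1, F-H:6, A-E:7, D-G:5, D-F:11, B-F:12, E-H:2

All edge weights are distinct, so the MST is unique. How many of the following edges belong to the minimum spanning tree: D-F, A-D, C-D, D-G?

Kruskal: consider edges lightest-first.
E-G (1): add — endpoints in different components.
E-H (2): add — endpoints in different components.
A-F (3): add — endpoints in different components.
A-D (4): add — endpoints in different components.
D-G (5): add — endpoints in different components.
F-H (6): skip — F and H already connected.
A-E (7): skip — A and E already connected.
A-G (8): skip — A and G already connected.
C-D (9): add — endpoints in different components.
D-F (11): skip — D and F already connected.
B-F (12): add — endpoints in different components.
MST edge set: {E-G, E-H, A-F, A-D, D-G, C-D, B-F}.
Of the listed edges, {A-D, C-D, D-G} are in the MST → 3.

3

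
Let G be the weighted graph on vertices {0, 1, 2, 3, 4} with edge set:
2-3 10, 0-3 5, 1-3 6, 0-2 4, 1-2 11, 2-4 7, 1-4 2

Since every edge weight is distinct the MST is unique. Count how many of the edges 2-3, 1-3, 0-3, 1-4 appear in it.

Sort edges by weight, then run Kruskal:
1-4 (2): add. Components now {0} {1,4} {2} {3}
0-2 (4): add. Components now {0,2} {1,4} {3}
0-3 (5): add. Components now {0,2,3} {1,4}
1-3 (6): add. Components now {0,1,2,3,4}
MST edge set: {1-4, 0-2, 0-3, 1-3}.
Of the listed edges, {1-3, 0-3, 1-4} are in the MST → 3.

3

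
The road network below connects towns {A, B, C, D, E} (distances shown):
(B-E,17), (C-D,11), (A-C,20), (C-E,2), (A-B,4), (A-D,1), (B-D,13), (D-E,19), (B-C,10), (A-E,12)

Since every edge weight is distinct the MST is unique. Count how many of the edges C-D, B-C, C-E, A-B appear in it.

Kruskal's algorithm — process edges by increasing weight (ties by edge label):
A-D (1): add. Components now {A,D} {B} {C} {E}
C-E (2): add. Components now {A,D} {B} {C,E}
A-B (4): add. Components now {A,B,D} {C,E}
B-C (10): add. Components now {A,B,C,D,E}
MST edge set: {A-D, C-E, A-B, B-C}.
Of the listed edges, {B-C, C-E, A-B} are in the MST → 3.

3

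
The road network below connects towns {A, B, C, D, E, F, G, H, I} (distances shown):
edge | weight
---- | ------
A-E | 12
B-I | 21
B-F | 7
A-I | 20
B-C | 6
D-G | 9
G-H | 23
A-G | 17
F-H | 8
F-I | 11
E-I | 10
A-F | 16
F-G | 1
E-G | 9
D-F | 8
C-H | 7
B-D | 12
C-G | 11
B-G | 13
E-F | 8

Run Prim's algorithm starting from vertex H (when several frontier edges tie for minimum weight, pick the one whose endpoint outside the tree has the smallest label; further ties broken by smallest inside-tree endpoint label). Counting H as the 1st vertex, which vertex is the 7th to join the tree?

Grow the tree from H using Prim:
Step 1: cheapest edge leaving the tree is C-H (7); add C.
Step 2: cheapest edge leaving the tree is B-C (6); add B.
Step 3: cheapest edge leaving the tree is B-F (7); add F.
Step 4: cheapest edge leaving the tree is F-G (1); add G.
Step 5: cheapest edge leaving the tree is D-F (8); add D.
Step 6: cheapest edge leaving the tree is E-F (8); add E.
Step 7: cheapest edge leaving the tree is E-I (10); add I.
Step 8: cheapest edge leaving the tree is A-E (12); add A.
Vertex order: H, C, B, F, G, D, E, I, A. The 7th vertex is E.

E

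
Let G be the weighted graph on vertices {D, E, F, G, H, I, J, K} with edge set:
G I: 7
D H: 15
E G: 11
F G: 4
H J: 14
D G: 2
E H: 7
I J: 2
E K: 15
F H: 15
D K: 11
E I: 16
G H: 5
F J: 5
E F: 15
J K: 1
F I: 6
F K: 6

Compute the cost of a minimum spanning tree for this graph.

26

Kruskal: consider edges lightest-first.
J K (1): add — endpoints in different components.
D G (2): add — endpoints in different components.
I J (2): add — endpoints in different components.
F G (4): add — endpoints in different components.
F J (5): add — endpoints in different components.
G H (5): add — endpoints in different components.
F I (6): skip — F and I already connected.
F K (6): skip — F and K already connected.
E H (7): add — endpoints in different components.
MST edges: J K, D G, I J, F G, F J, G H, E H; total weight 1+2+2+4+5+5+7 = 26.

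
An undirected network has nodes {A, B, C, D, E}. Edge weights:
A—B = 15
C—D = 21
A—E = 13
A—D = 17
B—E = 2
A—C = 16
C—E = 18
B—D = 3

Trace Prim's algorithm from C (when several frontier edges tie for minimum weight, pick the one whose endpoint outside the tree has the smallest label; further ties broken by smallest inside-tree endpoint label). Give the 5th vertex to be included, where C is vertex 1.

D

Prim, starting at C.
Step 1: cheapest edge leaving the tree is A—C (16); add A.
Step 2: cheapest edge leaving the tree is A—E (13); add E.
Step 3: cheapest edge leaving the tree is B—E (2); add B.
Step 4: cheapest edge leaving the tree is B—D (3); add D.
Vertex order: C, A, E, B, D. The 5th vertex is D.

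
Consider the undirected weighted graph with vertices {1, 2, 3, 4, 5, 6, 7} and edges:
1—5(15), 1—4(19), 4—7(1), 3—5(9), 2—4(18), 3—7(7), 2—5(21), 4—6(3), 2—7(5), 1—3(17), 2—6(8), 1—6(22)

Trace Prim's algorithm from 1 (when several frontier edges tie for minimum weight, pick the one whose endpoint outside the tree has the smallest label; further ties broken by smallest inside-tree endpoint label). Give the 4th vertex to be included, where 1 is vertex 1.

Grow the tree from 1 using Prim:
Step 1: frontier [1—5 15, 1—3 17, 1—4 19, 1—6 22] → take 1—5 (15); add 5.
Step 2: frontier [1—3 17, 1—4 19, 1—6 22, 3—5 9, 2—5 21] → take 3—5 (9); add 3.
Step 3: frontier [1—4 19, 1—6 22, 3—7 7, 2—5 21] → take 3—7 (7); add 7.
Step 4: frontier [1—4 19, 1—6 22, 2—5 21, 4—7 1, 2—7 5] → take 4—7 (1); add 4.
Step 5: frontier [1—6 22, 4—6 3, 2—4 18, 2—5 21, 2—7 5] → take 4—6 (3); add 6.
Step 6: frontier [2—4 18, 2—5 21, 2—6 8, 2—7 5] → take 2—7 (5); add 2.
Vertex order: 1, 5, 3, 7, 4, 6, 2. The 4th vertex is 7.

7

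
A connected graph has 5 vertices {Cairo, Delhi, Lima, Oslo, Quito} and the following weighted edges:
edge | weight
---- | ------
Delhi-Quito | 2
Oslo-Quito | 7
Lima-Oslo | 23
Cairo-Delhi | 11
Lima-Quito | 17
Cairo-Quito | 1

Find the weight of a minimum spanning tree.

Prim's algorithm from Quito:
Step 1: cheapest edge leaving the tree is Cairo-Quito (1); add Cairo.
Step 2: cheapest edge leaving the tree is Delhi-Quito (2); add Delhi.
Step 3: cheapest edge leaving the tree is Oslo-Quito (7); add Oslo.
Step 4: cheapest edge leaving the tree is Lima-Quito (17); add Lima.
MST edges: Cairo-Quito, Delhi-Quito, Oslo-Quito, Lima-Quito; total weight 1+2+7+17 = 27.

27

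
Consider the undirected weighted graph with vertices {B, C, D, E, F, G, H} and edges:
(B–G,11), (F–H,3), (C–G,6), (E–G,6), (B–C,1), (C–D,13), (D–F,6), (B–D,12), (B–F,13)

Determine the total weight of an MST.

Prim, starting at F.
Step 1: cheapest edge leaving the tree is F–H (3); add H.
Step 2: cheapest edge leaving the tree is D–F (6); add D.
Step 3: cheapest edge leaving the tree is B–D (12); add B.
Step 4: cheapest edge leaving the tree is B–C (1); add C.
Step 5: cheapest edge leaving the tree is C–G (6); add G.
Step 6: cheapest edge leaving the tree is E–G (6); add E.
MST edges: F–H, D–F, B–D, B–C, C–G, E–G; total weight 3+6+12+1+6+6 = 34.

34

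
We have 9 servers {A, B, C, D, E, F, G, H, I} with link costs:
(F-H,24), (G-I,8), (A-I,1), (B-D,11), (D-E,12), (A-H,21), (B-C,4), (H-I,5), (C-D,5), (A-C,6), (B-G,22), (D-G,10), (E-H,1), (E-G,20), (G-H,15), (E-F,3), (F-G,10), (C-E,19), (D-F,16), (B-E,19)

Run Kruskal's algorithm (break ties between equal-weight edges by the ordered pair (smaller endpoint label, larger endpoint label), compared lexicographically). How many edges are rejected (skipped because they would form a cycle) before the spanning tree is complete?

Sort edges by weight, then run Kruskal:
A-I (1): add — endpoints in different components.
E-H (1): add — endpoints in different components.
E-F (3): add — endpoints in different components.
B-C (4): add — endpoints in different components.
C-D (5): add — endpoints in different components.
H-I (5): add — endpoints in different components.
A-C (6): add — endpoints in different components.
G-I (8): add — endpoints in different components.
Edges rejected before the tree was complete: 0.

0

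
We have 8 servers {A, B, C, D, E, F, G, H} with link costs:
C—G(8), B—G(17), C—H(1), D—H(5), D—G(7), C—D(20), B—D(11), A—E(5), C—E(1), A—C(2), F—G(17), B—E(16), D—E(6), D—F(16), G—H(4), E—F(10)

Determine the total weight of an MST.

34

Kruskal's algorithm — process edges by increasing weight (ties by edge label):
C—E (1): add — endpoints in different components.
C—H (1): add — endpoints in different components.
A—C (2): add — endpoints in different components.
G—H (4): add — endpoints in different components.
A—E (5): skip — A and E already connected.
D—H (5): add — endpoints in different components.
D—E (6): skip — D and E already connected.
D—G (7): skip — D and G already connected.
C—G (8): skip — C and G already connected.
E—F (10): add — endpoints in different components.
B—D (11): add — endpoints in different components.
MST edges: C—E, C—H, A—C, G—H, D—H, E—F, B—D; total weight 1+1+2+4+5+10+11 = 34.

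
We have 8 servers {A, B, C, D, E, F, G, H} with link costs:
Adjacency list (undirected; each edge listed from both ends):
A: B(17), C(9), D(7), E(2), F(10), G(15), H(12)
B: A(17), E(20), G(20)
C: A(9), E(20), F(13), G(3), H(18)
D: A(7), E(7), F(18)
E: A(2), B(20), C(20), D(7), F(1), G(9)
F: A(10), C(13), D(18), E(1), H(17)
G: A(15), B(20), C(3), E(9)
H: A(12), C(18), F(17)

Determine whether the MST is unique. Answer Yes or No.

No

Kruskal: consider edges lightest-first.
E F (1): add — endpoints in different components.
A E (2): add — endpoints in different components.
C G (3): add — endpoints in different components.
A D (7): add — endpoints in different components.
D E (7): skip — D and E already connected.
A C (9): add — endpoints in different components.
E G (9): skip — E and G already connected.
A F (10): skip — A and F already connected.
A H (12): add — endpoints in different components.
C F (13): skip — C and F already connected.
A G (15): skip — A and G already connected.
A B (17): add — endpoints in different components.
Non-tree edge D E has weight 7, equal to the heaviest edge on its tree cycle — swapping gives another MST of the same weight. Not unique.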